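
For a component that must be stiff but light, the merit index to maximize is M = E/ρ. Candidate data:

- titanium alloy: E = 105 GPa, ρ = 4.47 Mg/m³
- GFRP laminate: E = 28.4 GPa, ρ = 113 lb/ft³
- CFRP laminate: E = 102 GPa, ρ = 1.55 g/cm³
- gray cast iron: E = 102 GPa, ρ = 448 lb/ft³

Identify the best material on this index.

Convert each candidate to consistent units, then evaluate M:
  titanium alloy: E = 105.0 GPa, ρ = 4470 kg/m³
  GFRP laminate: E = 28.40 GPa, ρ = 1810 kg/m³
  CFRP laminate: E = 102.0 GPa, ρ = 1550 kg/m³
  gray cast iron: E = 102.0 GPa, ρ = 7176 kg/m³
  CFRP laminate: M = 65.8 MN·m/kg
  titanium alloy: M = 23.5 MN·m/kg
  GFRP laminate: M = 15.7 MN·m/kg
  gray cast iron: M = 14.2 MN·m/kg
CFRP laminate has the largest M.

CFRP laminate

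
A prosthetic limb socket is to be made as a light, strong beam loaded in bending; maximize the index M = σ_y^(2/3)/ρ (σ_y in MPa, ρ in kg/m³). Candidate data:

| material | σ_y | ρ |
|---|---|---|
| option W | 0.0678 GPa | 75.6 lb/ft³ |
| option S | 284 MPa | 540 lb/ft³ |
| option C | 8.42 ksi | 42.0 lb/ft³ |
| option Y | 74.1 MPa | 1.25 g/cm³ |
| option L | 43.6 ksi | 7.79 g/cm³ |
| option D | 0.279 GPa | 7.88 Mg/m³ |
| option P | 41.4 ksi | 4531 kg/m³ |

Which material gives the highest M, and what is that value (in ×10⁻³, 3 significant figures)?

option C, M = 22.3×10⁻³

In SI units:
  option W: σ_y = 67.80 MPa, ρ = 1211 kg/m³
  option S: σ_y = 284.0 MPa, ρ = 8650 kg/m³
  option C: σ_y = 58.05 MPa, ρ = 672.8 kg/m³
  option Y: σ_y = 74.10 MPa, ρ = 1250 kg/m³
  option L: σ_y = 300.6 MPa, ρ = 7790 kg/m³
  option D: σ_y = 279.0 MPa, ρ = 7880 kg/m³
  option P: σ_y = 285.4 MPa, ρ = 4531 kg/m³
  option C: M = 22.3×10⁻³
  option Y: M = 14.1×10⁻³
  option W: M = 13.7×10⁻³
  option P: M = 9.57×10⁻³
  option L: M = 5.76×10⁻³
  option D: M = 5.42×10⁻³
  option S: M = 4.99×10⁻³
Option C ranks first.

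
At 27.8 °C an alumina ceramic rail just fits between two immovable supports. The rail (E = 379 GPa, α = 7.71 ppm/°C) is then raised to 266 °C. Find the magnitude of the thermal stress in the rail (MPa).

696 MPa

ΔT = 238.2 K. Constrained thermal stress σ = E·α·ΔT = 379.0×10³ MPa × 7.71×10⁻⁶ × 238.2 = 696 MPa (compressive).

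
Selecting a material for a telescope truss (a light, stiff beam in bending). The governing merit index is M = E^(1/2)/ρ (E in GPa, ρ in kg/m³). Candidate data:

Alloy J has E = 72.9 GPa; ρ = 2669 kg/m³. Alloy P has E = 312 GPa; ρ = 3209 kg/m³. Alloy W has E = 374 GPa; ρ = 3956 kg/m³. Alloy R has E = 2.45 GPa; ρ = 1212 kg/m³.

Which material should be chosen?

Per-candidate index values:
  alloy P: M = 5.50×10⁻³
  alloy W: M = 4.89×10⁻³
  alloy J: M = 3.20×10⁻³
  alloy R: M = 1.29×10⁻³
Alloy P has the largest M.

alloy P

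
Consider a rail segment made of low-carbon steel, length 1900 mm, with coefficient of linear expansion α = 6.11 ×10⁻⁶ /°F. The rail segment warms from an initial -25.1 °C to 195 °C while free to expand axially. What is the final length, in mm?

Convert α: 6.11×10⁻⁶/°F × (9/5) = 11.0×10⁻⁶/K.
ΔT = 195 − (-25.1) = 220.1 K.
ΔL = α·L₀·ΔT = 11.0×10⁻⁶ × 1900 mm × 220.1 K = 4.60 mm.
L = L₀ + ΔL = 1900 + 4.60 = 1904.6 mm.

1904.6 mm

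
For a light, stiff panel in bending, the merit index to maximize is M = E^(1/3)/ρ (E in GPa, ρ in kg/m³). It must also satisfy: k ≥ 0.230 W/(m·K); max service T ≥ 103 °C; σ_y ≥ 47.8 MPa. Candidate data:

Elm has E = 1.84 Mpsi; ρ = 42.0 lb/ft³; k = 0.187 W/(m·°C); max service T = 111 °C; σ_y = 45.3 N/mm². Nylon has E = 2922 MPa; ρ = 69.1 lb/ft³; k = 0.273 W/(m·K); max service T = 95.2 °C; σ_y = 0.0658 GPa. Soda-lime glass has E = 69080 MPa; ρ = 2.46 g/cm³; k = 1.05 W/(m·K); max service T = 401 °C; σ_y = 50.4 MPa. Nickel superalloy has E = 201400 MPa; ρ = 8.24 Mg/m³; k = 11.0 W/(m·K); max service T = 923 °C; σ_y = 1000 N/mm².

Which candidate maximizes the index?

soda-lime glass

Screen on constraints: k ≥ 0.230 W/(m·K); max service T ≥ 103 °C; σ_y ≥ 47.8 MPa. Survivors: soda-lime glass, nickel superalloy.
Normalizing units and computing the index:
  soda-lime glass: E = 69.08 GPa, ρ = 2460 kg/m³
  nickel superalloy: E = 201.4 GPa, ρ = 8240 kg/m³
  soda-lime glass: M = 1.67×10⁻³
  nickel superalloy: M = 0.711×10⁻³
Soda-lime glass ranks first.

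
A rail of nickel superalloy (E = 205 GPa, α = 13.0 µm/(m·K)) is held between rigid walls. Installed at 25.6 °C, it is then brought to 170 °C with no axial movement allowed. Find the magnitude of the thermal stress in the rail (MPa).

ΔT = 144.4 K. Constrained thermal stress σ = E·α·ΔT = 205.0×10³ MPa × 13.0×10⁻⁶ × 144.4 = 385 MPa (compressive).

385 MPa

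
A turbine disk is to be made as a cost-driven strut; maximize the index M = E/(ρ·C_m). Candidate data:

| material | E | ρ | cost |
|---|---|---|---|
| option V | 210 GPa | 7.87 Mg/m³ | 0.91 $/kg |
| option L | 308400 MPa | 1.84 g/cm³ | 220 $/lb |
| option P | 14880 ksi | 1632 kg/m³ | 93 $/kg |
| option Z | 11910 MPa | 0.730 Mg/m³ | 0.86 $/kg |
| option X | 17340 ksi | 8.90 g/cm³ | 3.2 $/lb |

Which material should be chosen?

option V

Convert each candidate to consistent units, then evaluate M:
  option V: E = 210.0 GPa, ρ = 7870 kg/m³, cost = 0.9100 $/kg
  option L: E = 308.4 GPa, ρ = 1840 kg/m³, cost = 485.0 $/kg
  option P: E = 102.6 GPa, ρ = 1632 kg/m³, cost = 93.00 $/kg
  option Z: E = 11.91 GPa, ρ = 730.0 kg/m³, cost = 0.8600 $/kg
  option X: E = 119.6 GPa, ρ = 8900 kg/m³, cost = 7.055 $/kg
  option V: M = 29.3 MN·m per $
  option Z: M = 19.0 MN·m per $
  option X: M = 1.90 MN·m per $
  option P: M = 0.676 MN·m per $
  option L: M = 0.346 MN·m per $
Highest index: option V.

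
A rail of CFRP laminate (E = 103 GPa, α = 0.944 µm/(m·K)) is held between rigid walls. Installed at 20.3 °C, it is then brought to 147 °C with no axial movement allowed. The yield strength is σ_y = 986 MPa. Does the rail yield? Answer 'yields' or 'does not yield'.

does not yield

ΔT = 126.7 K. Constrained thermal stress σ = E·α·ΔT = 103.0×10³ MPa × 0.944×10⁻⁶ × 126.7 = 12.3 MPa (compressive).
Compare to σ_y = 986 MPa: σ < σ_y, so it does not yield.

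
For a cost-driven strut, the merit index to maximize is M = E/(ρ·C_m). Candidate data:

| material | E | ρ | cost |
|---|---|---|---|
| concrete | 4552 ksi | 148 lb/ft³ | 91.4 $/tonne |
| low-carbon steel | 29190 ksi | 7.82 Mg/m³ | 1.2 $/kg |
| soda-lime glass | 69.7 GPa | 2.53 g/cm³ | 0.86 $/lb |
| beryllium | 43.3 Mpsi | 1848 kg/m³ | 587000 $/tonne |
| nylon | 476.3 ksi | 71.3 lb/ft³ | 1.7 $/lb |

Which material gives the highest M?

concrete

Putting every candidate on a common basis:
  concrete: E = 31.38 GPa, ρ = 2371 kg/m³, cost = 0.09140 $/kg
  low-carbon steel: E = 201.3 GPa, ρ = 7820 kg/m³, cost = 1.200 $/kg
  soda-lime glass: E = 69.70 GPa, ρ = 2530 kg/m³, cost = 1.896 $/kg
  beryllium: E = 298.5 GPa, ρ = 1848 kg/m³, cost = 587.0 $/kg
  nylon: E = 3.284 GPa, ρ = 1142 kg/m³, cost = 3.748 $/kg
  concrete: M = 145 MN·m per $
  low-carbon steel: M = 21.4 MN·m per $
  soda-lime glass: M = 14.5 MN·m per $
  nylon: M = 0.767 MN·m per $
  beryllium: M = 0.275 MN·m per $
Concrete has the largest M.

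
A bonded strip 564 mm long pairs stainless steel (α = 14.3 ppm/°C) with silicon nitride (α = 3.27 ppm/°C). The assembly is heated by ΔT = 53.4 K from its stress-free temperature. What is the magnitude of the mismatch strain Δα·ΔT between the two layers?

Δα = |14.3 − 3.27|×10⁻⁶/K = 11.0×10⁻⁶/K.
Mismatch strain = Δα·ΔT = 11.0×10⁻⁶ × 53.4 = 5.89×10⁻⁴.

5.89×10⁻⁴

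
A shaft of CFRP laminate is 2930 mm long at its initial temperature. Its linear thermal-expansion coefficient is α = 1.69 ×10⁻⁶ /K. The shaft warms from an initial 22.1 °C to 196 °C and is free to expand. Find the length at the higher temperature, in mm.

ΔT = 196 − 22.1 = 173.9 K.
ΔL = α·L₀·ΔT = 1.69×10⁻⁶ × 2930 mm × 173.9 K = 0.861 mm.
L = L₀ + ΔL = 2930 + 0.861 = 2930.9 mm.

2930.9 mm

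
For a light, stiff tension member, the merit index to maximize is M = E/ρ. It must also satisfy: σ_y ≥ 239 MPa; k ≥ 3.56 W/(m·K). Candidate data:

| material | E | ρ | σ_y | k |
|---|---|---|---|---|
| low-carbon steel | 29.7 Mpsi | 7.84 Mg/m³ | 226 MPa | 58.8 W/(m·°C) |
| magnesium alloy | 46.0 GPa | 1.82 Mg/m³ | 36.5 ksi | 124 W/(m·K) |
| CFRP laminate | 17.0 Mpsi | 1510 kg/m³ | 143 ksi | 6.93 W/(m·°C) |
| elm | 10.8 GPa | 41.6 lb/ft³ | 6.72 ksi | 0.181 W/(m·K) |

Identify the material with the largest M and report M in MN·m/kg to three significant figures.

CFRP laminate, M = 77.6 MN·m/kg

Screen on constraints: σ_y ≥ 239 MPa; k ≥ 3.56 W/(m·K). Survivors: magnesium alloy, CFRP laminate.
Putting every candidate on a common basis:
  magnesium alloy: E = 46.00 GPa, ρ = 1820 kg/m³
  CFRP laminate: E = 117.2 GPa, ρ = 1510 kg/m³
  CFRP laminate: M = 77.6 MN·m/kg
  magnesium alloy: M = 25.3 MN·m/kg
The maximum is for CFRP laminate.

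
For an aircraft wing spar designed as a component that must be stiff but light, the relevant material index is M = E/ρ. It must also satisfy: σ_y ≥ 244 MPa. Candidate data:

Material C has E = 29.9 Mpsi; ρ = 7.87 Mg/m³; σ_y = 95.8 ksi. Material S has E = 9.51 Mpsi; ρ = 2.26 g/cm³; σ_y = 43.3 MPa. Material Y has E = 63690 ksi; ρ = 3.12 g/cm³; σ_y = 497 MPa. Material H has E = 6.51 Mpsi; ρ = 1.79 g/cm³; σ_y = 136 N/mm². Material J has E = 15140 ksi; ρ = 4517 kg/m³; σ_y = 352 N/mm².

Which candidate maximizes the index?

material Y

Screen on constraints: σ_y ≥ 244 MPa. Survivors: material C, material Y, material J.
In SI units:
  material C: E = 206.2 GPa, ρ = 7870 kg/m³
  material Y: E = 439.1 GPa, ρ = 3120 kg/m³
  material J: E = 104.4 GPa, ρ = 4517 kg/m³
  material Y: M = 141 MN·m/kg
  material C: M = 26.2 MN·m/kg
  material J: M = 23.1 MN·m/kg
The maximum is for material Y.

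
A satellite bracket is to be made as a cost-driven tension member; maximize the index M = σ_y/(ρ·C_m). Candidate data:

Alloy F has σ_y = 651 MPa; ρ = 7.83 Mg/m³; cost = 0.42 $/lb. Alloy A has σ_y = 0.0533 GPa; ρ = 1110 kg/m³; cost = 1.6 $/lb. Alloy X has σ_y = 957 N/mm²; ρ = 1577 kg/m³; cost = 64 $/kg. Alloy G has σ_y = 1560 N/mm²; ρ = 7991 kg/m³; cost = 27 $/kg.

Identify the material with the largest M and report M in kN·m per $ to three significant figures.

alloy F, M = 89.8 kN·m per $

After converting to SI:
  alloy F: σ_y = 651.0 MPa, ρ = 7830 kg/m³, cost = 0.9259 $/kg
  alloy A: σ_y = 53.30 MPa, ρ = 1110 kg/m³, cost = 3.527 $/kg
  alloy X: σ_y = 957.0 MPa, ρ = 1577 kg/m³, cost = 64.00 $/kg
  alloy G: σ_y = 1560 MPa, ρ = 7991 kg/m³, cost = 27.00 $/kg
  alloy F: M = 89.8 kN·m per $
  alloy A: M = 13.6 kN·m per $
  alloy X: M = 9.48 kN·m per $
  alloy G: M = 7.23 kN·m per $
Alloy F has the largest M.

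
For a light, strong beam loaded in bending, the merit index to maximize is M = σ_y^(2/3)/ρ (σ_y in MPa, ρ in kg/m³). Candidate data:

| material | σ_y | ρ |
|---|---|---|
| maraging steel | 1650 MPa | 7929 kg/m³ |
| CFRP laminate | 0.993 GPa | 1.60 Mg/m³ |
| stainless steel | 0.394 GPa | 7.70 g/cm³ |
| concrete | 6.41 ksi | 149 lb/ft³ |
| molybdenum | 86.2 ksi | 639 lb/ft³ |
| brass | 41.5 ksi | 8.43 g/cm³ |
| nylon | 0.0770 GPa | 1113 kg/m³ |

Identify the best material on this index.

CFRP laminate

Putting every candidate on a common basis:
  maraging steel: σ_y = 1650 MPa, ρ = 7929 kg/m³
  CFRP laminate: σ_y = 993.0 MPa, ρ = 1600 kg/m³
  stainless steel: σ_y = 394.0 MPa, ρ = 7700 kg/m³
  concrete: σ_y = 44.20 MPa, ρ = 2387 kg/m³
  molybdenum: σ_y = 594.3 MPa, ρ = 10240 kg/m³
  brass: σ_y = 286.1 MPa, ρ = 8430 kg/m³
  nylon: σ_y = 77.00 MPa, ρ = 1113 kg/m³
  CFRP laminate: M = 62.2×10⁻³
  maraging steel: M = 17.6×10⁻³
  nylon: M = 16.3×10⁻³
  stainless steel: M = 6.98×10⁻³
  molybdenum: M = 6.91×10⁻³
  concrete: M = 5.24×10⁻³
  brass: M = 5.15×10⁻³
The maximum is for CFRP laminate.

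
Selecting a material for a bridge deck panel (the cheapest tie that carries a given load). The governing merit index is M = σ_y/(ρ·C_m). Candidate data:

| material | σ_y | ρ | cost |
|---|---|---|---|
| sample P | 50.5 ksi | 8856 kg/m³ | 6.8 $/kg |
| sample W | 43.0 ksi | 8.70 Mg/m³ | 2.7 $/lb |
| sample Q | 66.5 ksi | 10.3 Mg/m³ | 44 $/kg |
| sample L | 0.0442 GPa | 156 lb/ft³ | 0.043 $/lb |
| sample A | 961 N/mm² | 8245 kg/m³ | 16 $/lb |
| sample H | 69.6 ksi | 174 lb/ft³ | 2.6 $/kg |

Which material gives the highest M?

sample L

In SI units:
  sample P: σ_y = 348.2 MPa, ρ = 8856 kg/m³, cost = 6.800 $/kg
  sample W: σ_y = 296.5 MPa, ρ = 8700 kg/m³, cost = 5.952 $/kg
  sample Q: σ_y = 458.5 MPa, ρ = 10300 kg/m³, cost = 44.00 $/kg
  sample L: σ_y = 44.20 MPa, ρ = 2499 kg/m³, cost = 0.09480 $/kg
  sample A: σ_y = 961.0 MPa, ρ = 8245 kg/m³, cost = 35.27 $/kg
  sample H: σ_y = 479.9 MPa, ρ = 2787 kg/m³, cost = 2.600 $/kg
  sample L: M = 187 kN·m per $
  sample H: M = 66.2 kN·m per $
  sample P: M = 5.78 kN·m per $
  sample W: M = 5.73 kN·m per $
  sample A: M = 3.30 kN·m per $
  sample Q: M = 1.01 kN·m per $
The maximum is for sample L.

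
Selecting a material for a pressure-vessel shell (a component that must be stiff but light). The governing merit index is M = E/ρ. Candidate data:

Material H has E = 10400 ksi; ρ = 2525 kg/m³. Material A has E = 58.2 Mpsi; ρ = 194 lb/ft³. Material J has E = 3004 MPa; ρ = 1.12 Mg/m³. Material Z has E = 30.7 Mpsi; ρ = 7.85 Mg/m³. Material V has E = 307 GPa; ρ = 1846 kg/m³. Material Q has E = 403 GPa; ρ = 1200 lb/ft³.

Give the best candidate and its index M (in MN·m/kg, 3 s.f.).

After converting to SI:
  material H: E = 71.71 GPa, ρ = 2525 kg/m³
  material A: E = 401.3 GPa, ρ = 3108 kg/m³
  material J: E = 3.004 GPa, ρ = 1120 kg/m³
  material Z: E = 211.7 GPa, ρ = 7850 kg/m³
  material V: E = 307.0 GPa, ρ = 1846 kg/m³
  material Q: E = 403.0 GPa, ρ = 19220 kg/m³
  material V: M = 166 MN·m/kg
  material A: M = 129 MN·m/kg
  material H: M = 28.4 MN·m/kg
  material Z: M = 27.0 MN·m/kg
  material Q: M = 21.0 MN·m/kg
  material J: M = 2.68 MN·m/kg
Material V ranks first.

material V, M = 166 MN·m/kg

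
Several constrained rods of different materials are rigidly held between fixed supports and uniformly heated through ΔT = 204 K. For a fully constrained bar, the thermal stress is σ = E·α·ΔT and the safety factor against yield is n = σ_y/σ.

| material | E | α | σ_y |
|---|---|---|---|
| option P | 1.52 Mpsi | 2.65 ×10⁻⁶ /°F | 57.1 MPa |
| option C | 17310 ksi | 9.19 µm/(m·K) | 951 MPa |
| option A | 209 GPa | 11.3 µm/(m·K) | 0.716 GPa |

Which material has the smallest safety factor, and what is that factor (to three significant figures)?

Converting E to GPa, α to ×10⁻⁶/K, σ_y to MPa, then σ and n for each:
  option P: E = 10.48, α = 4.77, σ_y = 57.10 → σ = 10.2 MPa, n = 5.60
  option C: E = 119.3, α = 9.19, σ_y = 951.0 → σ = 224 MPa, n = 4.25
  option A: E = 209.0, α = 11.3, σ_y = 716.0 → σ = 482 MPa, n = 1.49
The minimum is option A at n = 1.49.

option A, n = 1.49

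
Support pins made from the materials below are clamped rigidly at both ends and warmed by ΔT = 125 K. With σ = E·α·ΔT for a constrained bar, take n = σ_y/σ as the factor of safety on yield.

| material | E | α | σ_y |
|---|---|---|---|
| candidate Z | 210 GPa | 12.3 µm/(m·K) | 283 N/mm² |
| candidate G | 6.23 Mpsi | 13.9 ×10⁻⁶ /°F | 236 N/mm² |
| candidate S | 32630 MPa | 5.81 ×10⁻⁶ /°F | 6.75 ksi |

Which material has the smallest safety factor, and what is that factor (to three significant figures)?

candidate Z, n = 0.877

With everything in SI (GPa, ×10⁻⁶/K, MPa):
  candidate Z: E = 210.0, α = 12.3, σ_y = 283.0 → σ = 323 MPa, n = 0.877
  candidate G: E = 42.95, α = 25.0, σ_y = 236.0 → σ = 134 MPa, n = 1.76
  candidate S: E = 32.63, α = 10.5, σ_y = 46.54 → σ = 42.7 MPa, n = 1.09
Candidate Z has the lowest safety factor, n = 0.877.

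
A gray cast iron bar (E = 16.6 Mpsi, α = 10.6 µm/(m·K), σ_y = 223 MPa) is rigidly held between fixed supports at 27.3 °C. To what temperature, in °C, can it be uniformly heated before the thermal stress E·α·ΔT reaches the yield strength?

211 °C

E = 16.6 Mpsi = 114.5 GPa.
E·α·ΔT = 223.0 MPa ⇒ ΔT = 223.0 / (114.5×10³ × 10.6×10⁻⁶) = 183.8 K.
T = 27.3 + 183.8 = 211.1 °C.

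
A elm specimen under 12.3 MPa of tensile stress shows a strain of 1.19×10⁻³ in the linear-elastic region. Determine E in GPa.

10.3 GPa

E = σ/ε = 12.3 MPa / 1.19×10⁻³ = 10340 MPa = 10.3 GPa.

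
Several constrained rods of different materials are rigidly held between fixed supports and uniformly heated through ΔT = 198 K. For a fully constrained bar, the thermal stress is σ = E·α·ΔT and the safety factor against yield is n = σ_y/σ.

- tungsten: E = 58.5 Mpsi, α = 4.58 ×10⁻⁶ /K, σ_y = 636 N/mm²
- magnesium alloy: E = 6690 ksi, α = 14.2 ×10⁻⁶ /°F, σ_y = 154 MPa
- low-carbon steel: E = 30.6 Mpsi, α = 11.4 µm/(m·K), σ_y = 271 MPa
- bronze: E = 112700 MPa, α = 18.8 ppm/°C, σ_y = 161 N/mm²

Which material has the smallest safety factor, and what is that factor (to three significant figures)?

bronze, n = 0.384

In consistent units (E in GPa, α in ×10⁻⁶/K, σ_y in MPa):
  tungsten: E = 403.3, α = 4.58, σ_y = 636.0 → σ = 366 MPa, n = 1.74
  magnesium alloy: E = 46.13, α = 25.6, σ_y = 154.0 → σ = 233 MPa, n = 0.660
  low-carbon steel: E = 211.0, α = 11.4, σ_y = 271.0 → σ = 476 MPa, n = 0.569
  bronze: E = 112.7, α = 18.8, σ_y = 161.0 → σ = 420 MPa, n = 0.384
Bronze has the lowest safety factor, n = 0.384.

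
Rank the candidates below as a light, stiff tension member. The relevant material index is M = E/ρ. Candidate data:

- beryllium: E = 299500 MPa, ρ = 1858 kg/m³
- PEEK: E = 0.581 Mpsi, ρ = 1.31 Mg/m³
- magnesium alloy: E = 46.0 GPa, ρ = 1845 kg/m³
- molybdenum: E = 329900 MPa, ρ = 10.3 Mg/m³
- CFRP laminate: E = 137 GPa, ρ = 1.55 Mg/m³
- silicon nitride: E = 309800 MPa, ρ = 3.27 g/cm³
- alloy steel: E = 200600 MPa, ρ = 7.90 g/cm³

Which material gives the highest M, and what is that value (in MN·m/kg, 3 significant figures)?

Convert each candidate to consistent units, then evaluate M:
  beryllium: E = 299.5 GPa, ρ = 1858 kg/m³
  PEEK: E = 4.006 GPa, ρ = 1310 kg/m³
  magnesium alloy: E = 46.00 GPa, ρ = 1845 kg/m³
  molybdenum: E = 329.9 GPa, ρ = 10300 kg/m³
  CFRP laminate: E = 137.0 GPa, ρ = 1550 kg/m³
  silicon nitride: E = 309.8 GPa, ρ = 3270 kg/m³
  alloy steel: E = 200.6 GPa, ρ = 7900 kg/m³
  beryllium: M = 161 MN·m/kg
  silicon nitride: M = 94.7 MN·m/kg
  CFRP laminate: M = 88.4 MN·m/kg
  molybdenum: M = 32.0 MN·m/kg
  alloy steel: M = 25.4 MN·m/kg
  magnesium alloy: M = 24.9 MN·m/kg
  PEEK: M = 3.06 MN·m/kg
Beryllium has the largest M.

beryllium, M = 161 MN·m/kg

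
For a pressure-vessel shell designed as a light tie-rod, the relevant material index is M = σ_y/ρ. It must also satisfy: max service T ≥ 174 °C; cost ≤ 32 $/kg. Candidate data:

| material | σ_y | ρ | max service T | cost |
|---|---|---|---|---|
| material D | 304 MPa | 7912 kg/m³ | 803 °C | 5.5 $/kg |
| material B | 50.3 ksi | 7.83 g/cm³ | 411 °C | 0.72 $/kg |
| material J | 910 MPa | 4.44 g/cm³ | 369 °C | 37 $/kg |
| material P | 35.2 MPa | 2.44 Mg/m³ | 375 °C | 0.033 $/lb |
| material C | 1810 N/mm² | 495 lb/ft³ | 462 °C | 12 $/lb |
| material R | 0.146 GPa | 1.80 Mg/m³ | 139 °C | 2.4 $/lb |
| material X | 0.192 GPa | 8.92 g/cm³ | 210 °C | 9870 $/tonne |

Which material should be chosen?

Screen on constraints: max service T ≥ 174 °C; cost ≤ 32 $/kg. Survivors: material D, material B, material P, material C, material X.
Convert each candidate to consistent units, then evaluate M:
  material D: σ_y = 304.0 MPa, ρ = 7912 kg/m³
  material B: σ_y = 346.8 MPa, ρ = 7830 kg/m³
  material P: σ_y = 35.20 MPa, ρ = 2440 kg/m³
  material C: σ_y = 1810 MPa, ρ = 7929 kg/m³
  material X: σ_y = 192.0 MPa, ρ = 8920 kg/m³
  material C: M = 228 kN·m/kg
  material B: M = 44.3 kN·m/kg
  material D: M = 38.4 kN·m/kg
  material X: M = 21.5 kN·m/kg
  material P: M = 14.4 kN·m/kg
The maximum is for material C.

material C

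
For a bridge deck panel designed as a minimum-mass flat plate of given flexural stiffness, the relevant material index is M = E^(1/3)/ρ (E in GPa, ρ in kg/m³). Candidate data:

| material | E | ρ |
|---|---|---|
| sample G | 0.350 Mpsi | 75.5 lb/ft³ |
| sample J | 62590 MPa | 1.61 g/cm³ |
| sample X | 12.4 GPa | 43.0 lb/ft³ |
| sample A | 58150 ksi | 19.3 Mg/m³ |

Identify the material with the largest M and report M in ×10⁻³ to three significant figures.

sample X, M = 3.36×10⁻³

Normalizing units and computing the index:
  sample G: E = 2.413 GPa, ρ = 1209 kg/m³
  sample J: E = 62.59 GPa, ρ = 1610 kg/m³
  sample X: E = 12.40 GPa, ρ = 688.8 kg/m³
  sample A: E = 400.9 GPa, ρ = 19300 kg/m³
  sample X: M = 3.36×10⁻³
  sample J: M = 2.47×10⁻³
  sample G: M = 1.11×10⁻³
  sample A: M = 0.382×10⁻³
Sample X ranks first.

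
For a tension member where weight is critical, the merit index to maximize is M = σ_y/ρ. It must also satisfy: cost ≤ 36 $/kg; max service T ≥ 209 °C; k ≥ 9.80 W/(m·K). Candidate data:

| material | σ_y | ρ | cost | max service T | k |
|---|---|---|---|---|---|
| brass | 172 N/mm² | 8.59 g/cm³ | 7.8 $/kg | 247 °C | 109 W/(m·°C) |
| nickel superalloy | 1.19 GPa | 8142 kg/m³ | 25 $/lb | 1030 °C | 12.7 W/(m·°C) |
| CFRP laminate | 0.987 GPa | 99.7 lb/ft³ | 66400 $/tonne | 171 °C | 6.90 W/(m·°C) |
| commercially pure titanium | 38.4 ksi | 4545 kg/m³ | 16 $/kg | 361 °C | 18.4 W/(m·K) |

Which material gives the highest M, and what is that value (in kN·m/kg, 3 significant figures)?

Screen on constraints: cost ≤ 36 $/kg; max service T ≥ 209 °C; k ≥ 9.80 W/(m·K). Survivors: brass, commercially pure titanium.
Normalizing units and computing the index:
  brass: σ_y = 172.0 MPa, ρ = 8590 kg/m³
  commercially pure titanium: σ_y = 264.8 MPa, ρ = 4545 kg/m³
  commercially pure titanium: M = 58.3 kN·m/kg
  brass: M = 20.0 kN·m/kg
Highest index: commercially pure titanium.

commercially pure titanium, M = 58.3 kN·m/kg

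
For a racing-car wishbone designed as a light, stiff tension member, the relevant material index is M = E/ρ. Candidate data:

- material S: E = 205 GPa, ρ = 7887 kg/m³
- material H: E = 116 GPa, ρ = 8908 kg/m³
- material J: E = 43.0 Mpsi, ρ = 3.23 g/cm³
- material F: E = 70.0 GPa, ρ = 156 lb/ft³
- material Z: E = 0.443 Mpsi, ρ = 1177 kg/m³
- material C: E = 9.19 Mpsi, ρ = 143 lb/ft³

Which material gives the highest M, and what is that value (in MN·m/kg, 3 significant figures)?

material J, M = 91.8 MN·m/kg

Normalizing units and computing the index:
  material S: E = 205.0 GPa, ρ = 7887 kg/m³
  material H: E = 116.0 GPa, ρ = 8908 kg/m³
  material J: E = 296.5 GPa, ρ = 3230 kg/m³
  material F: E = 70.00 GPa, ρ = 2499 kg/m³
  material Z: E = 3.054 GPa, ρ = 1177 kg/m³
  material C: E = 63.36 GPa, ρ = 2291 kg/m³
  material J: M = 91.8 MN·m/kg
  material F: M = 28.0 MN·m/kg
  material C: M = 27.7 MN·m/kg
  material S: M = 26.0 MN·m/kg
  material H: M = 13.0 MN·m/kg
  material Z: M = 2.60 MN·m/kg
Material J has the largest M.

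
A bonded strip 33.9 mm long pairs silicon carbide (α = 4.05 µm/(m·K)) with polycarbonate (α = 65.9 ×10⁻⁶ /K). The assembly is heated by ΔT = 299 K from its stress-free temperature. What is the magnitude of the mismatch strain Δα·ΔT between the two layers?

Δα = |4.05 − 65.9|×10⁻⁶/K = 61.9×10⁻⁶/K.
Mismatch strain = Δα·ΔT = 61.9×10⁻⁶ × 299.0 = 0.0185.

0.0185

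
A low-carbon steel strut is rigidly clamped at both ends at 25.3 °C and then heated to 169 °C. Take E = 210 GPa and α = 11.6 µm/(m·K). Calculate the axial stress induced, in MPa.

350 MPa

ΔT = 143.7 K. Constrained thermal stress σ = E·α·ΔT = 210.0×10³ MPa × 11.6×10⁻⁶ × 143.7 = 350 MPa (compressive).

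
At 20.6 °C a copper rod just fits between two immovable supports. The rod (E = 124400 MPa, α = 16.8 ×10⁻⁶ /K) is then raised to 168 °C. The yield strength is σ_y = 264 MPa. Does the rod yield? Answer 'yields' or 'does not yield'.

E = 124400 MPa = 124.4 GPa.
ΔT = 147.4 K. Constrained thermal stress σ = E·α·ΔT = 124.4×10³ MPa × 16.8×10⁻⁶ × 147.4 = 308 MPa (compressive).
Compare to σ_y = 264 MPa: σ ≥ σ_y, so it yields.

yields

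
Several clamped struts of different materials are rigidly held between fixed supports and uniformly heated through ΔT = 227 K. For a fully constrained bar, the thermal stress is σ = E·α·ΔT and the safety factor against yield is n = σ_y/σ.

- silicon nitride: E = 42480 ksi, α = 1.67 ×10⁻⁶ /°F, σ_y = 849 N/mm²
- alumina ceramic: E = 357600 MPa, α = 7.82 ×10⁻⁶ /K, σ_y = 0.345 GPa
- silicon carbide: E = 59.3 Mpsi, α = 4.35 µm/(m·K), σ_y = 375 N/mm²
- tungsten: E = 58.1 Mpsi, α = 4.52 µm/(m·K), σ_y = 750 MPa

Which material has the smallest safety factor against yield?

alumina ceramic

In consistent units (E in GPa, α in ×10⁻⁶/K, σ_y in MPa):
  silicon nitride: E = 292.9, α = 3.01, σ_y = 849.0 → σ = 200 MPa, n = 4.25
  alumina ceramic: E = 357.6, α = 7.82, σ_y = 345.0 → σ = 635 MPa, n = 0.543
  silicon carbide: E = 408.9, α = 4.35, σ_y = 375.0 → σ = 404 MPa, n = 0.929
  tungsten: E = 400.6, α = 4.52, σ_y = 750.0 → σ = 411 MPa, n = 1.82
Alumina ceramic has the lowest safety factor, n = 0.543.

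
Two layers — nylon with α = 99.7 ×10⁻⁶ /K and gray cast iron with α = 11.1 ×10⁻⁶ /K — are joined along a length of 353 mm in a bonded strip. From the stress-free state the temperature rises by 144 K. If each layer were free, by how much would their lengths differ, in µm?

4500 µm

Δα = |99.7 − 11.1|×10⁻⁶/K = 88.6×10⁻⁶/K.
ΔL_mismatch = Δα·L·ΔT = 88.6×10⁻⁶ × 353.0 mm × 144.0 K = 4500 µm.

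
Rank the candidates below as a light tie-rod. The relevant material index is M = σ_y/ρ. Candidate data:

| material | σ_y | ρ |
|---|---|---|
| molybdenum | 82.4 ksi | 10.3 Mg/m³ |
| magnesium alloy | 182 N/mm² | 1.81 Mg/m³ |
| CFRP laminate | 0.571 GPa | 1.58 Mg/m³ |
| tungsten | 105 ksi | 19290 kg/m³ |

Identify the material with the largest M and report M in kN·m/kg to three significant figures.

CFRP laminate, M = 361 kN·m/kg

Normalizing units and computing the index:
  molybdenum: σ_y = 568.1 MPa, ρ = 10300 kg/m³
  magnesium alloy: σ_y = 182.0 MPa, ρ = 1810 kg/m³
  CFRP laminate: σ_y = 571.0 MPa, ρ = 1580 kg/m³
  tungsten: σ_y = 723.9 MPa, ρ = 19290 kg/m³
  CFRP laminate: M = 361 kN·m/kg
  magnesium alloy: M = 101 kN·m/kg
  molybdenum: M = 55.2 kN·m/kg
  tungsten: M = 37.5 kN·m/kg
CFRP laminate ranks first.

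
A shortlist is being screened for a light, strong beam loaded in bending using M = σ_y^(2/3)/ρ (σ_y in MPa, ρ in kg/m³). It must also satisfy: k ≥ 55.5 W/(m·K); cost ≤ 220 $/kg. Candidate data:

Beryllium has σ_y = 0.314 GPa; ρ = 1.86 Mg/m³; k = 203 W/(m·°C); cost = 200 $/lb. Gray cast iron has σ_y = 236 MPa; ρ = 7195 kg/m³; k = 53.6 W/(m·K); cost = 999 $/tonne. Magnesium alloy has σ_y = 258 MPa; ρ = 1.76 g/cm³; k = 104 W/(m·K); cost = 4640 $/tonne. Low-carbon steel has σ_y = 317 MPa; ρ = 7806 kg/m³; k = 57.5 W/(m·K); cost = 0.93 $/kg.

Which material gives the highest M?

Screen on constraints: k ≥ 55.5 W/(m·K); cost ≤ 220 $/kg. Survivors: magnesium alloy, low-carbon steel.
In SI units:
  magnesium alloy: σ_y = 258.0 MPa, ρ = 1760 kg/m³
  low-carbon steel: σ_y = 317.0 MPa, ρ = 7806 kg/m³
  magnesium alloy: M = 23.0×10⁻³
  low-carbon steel: M = 5.96×10⁻³
Highest index: magnesium alloy.

magnesium alloy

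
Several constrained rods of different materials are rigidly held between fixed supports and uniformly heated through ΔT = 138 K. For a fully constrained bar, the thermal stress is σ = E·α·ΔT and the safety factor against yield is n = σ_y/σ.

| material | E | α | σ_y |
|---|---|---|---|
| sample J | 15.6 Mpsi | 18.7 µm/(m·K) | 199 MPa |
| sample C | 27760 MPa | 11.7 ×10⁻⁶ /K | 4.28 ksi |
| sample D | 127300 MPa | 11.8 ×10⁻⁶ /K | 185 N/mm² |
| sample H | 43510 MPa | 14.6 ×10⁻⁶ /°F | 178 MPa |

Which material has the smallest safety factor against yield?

Per material, after unit conversion:
  sample J: E = 107.6, α = 18.7, σ_y = 199.0 → σ = 278 MPa, n = 0.717
  sample C: E = 27.76, α = 11.7, σ_y = 29.51 → σ = 44.8 MPa, n = 0.658
  sample D: E = 127.3, α = 11.8, σ_y = 185.0 → σ = 207 MPa, n = 0.892
  sample H: E = 43.51, α = 26.3, σ_y = 178.0 → σ = 158 MPa, n = 1.13
Smallest n: sample C with n = 0.658.

sample C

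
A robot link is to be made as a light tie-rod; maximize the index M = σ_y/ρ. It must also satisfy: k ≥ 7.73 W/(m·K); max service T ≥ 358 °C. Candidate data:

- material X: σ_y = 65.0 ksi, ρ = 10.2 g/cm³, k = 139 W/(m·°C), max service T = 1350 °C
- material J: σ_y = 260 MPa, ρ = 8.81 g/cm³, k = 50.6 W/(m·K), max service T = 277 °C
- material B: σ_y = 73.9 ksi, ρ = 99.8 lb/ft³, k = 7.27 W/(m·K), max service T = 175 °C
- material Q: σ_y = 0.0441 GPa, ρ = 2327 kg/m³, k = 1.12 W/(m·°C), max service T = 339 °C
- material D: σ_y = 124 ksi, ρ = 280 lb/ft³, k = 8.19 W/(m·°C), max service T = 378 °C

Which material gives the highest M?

Screen on constraints: k ≥ 7.73 W/(m·K); max service T ≥ 358 °C. Survivors: material X, material D.
In SI units:
  material X: σ_y = 448.2 MPa, ρ = 10200 kg/m³
  material D: σ_y = 855.0 MPa, ρ = 4485 kg/m³
  material D: M = 191 kN·m/kg
  material X: M = 43.9 kN·m/kg
Material D has the largest M.

material D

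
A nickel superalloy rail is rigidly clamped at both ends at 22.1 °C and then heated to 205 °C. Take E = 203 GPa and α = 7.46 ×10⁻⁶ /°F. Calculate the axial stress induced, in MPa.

499 MPa

α = 7.46×10⁻⁶/°F × 9/5 = 13.4×10⁻⁶/K.
ΔT = 182.9 K. Constrained thermal stress σ = E·α·ΔT = 203.0×10³ MPa × 13.4×10⁻⁶ × 182.9 = 499 MPa (compressive).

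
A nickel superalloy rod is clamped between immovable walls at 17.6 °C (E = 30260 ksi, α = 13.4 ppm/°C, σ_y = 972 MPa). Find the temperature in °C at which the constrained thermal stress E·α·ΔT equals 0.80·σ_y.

E = 30260 ksi = 208.6 GPa.
E·α·ΔT = 777.6 MPa ⇒ ΔT = 777.6 / (208.6×10³ × 13.4×10⁻⁶) = 278.1 K.
T = 17.6 + 278.1 = 295.7 °C.

296 °C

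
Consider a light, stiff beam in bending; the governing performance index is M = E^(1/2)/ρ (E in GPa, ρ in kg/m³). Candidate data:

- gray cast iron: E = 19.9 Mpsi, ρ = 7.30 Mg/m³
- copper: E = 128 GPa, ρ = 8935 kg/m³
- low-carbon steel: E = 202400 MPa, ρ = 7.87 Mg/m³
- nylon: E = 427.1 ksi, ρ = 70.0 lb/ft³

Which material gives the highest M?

low-carbon steel

In SI units:
  gray cast iron: E = 137.2 GPa, ρ = 7300 kg/m³
  copper: E = 128.0 GPa, ρ = 8935 kg/m³
  low-carbon steel: E = 202.4 GPa, ρ = 7870 kg/m³
  nylon: E = 2.945 GPa, ρ = 1121 kg/m³
  low-carbon steel: M = 1.81×10⁻³
  gray cast iron: M = 1.60×10⁻³
  nylon: M = 1.53×10⁻³
  copper: M = 1.27×10⁻³
The maximum is for low-carbon steel.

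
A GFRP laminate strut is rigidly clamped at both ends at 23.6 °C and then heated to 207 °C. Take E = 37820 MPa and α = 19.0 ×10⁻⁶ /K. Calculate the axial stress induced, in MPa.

132 MPa

E = 37820 MPa = 37.82 GPa.
ΔT = 183.4 K. Constrained thermal stress σ = E·α·ΔT = 37.82×10³ MPa × 19.0×10⁻⁶ × 183.4 = 132 MPa (compressive).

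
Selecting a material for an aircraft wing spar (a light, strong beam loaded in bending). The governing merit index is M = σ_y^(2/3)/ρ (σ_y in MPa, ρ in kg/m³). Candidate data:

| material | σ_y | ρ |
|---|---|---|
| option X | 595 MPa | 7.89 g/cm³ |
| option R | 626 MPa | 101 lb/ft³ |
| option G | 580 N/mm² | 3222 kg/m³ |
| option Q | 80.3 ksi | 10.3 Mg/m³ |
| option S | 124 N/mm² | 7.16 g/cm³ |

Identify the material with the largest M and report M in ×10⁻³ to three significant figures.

option R, M = 45.2×10⁻³

Normalizing units and computing the index:
  option X: σ_y = 595.0 MPa, ρ = 7890 kg/m³
  option R: σ_y = 626.0 MPa, ρ = 1618 kg/m³
  option G: σ_y = 580.0 MPa, ρ = 3222 kg/m³
  option Q: σ_y = 553.6 MPa, ρ = 10300 kg/m³
  option S: σ_y = 124.0 MPa, ρ = 7160 kg/m³
  option R: M = 45.2×10⁻³
  option G: M = 21.6×10⁻³
  option X: M = 8.97×10⁻³
  option Q: M = 6.55×10⁻³
  option S: M = 3.47×10⁻³
Option R has the largest M.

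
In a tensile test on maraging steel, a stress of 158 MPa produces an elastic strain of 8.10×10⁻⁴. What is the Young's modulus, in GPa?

E = σ/ε = 158 MPa / 8.10×10⁻⁴ = 195100 MPa = 195 GPa.

195 GPa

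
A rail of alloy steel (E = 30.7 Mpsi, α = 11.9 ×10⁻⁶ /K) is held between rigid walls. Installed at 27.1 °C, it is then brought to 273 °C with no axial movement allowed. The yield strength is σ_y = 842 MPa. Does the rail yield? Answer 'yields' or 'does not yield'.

E = 30.7 Mpsi = 211.7 GPa.
ΔT = 245.9 K. Constrained thermal stress σ = E·α·ΔT = 211.7×10³ MPa × 11.9×10⁻⁶ × 245.9 = 619 MPa (compressive).
Compare to σ_y = 842 MPa: σ < σ_y, so it does not yield.

does not yield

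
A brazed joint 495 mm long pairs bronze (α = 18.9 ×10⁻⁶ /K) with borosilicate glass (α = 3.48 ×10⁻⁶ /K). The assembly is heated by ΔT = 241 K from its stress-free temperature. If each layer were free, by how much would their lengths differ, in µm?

Δα = |18.9 − 3.48|×10⁻⁶/K = 15.4×10⁻⁶/K.
ΔL_mismatch = Δα·L·ΔT = 15.4×10⁻⁶ × 495.0 mm × 241.0 K = 1840 µm.

1840 µm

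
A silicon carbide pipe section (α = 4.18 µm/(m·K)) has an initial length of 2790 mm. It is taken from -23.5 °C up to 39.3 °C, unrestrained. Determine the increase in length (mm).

0.732 mm

ΔT = 39.3 − (-23.5) = 62.80 K.
ΔL = α·L₀·ΔT = 4.18×10⁻⁶ × 2790 mm × 62.80 K = 0.732 mm.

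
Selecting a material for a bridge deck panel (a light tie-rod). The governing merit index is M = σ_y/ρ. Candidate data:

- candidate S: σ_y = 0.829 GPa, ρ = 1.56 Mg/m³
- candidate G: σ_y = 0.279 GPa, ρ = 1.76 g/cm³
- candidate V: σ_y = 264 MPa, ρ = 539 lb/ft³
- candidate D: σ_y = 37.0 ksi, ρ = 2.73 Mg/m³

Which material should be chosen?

In SI units:
  candidate S: σ_y = 829.0 MPa, ρ = 1560 kg/m³
  candidate G: σ_y = 279.0 MPa, ρ = 1760 kg/m³
  candidate V: σ_y = 264.0 MPa, ρ = 8634 kg/m³
  candidate D: σ_y = 255.1 MPa, ρ = 2730 kg/m³
  candidate S: M = 531 kN·m/kg
  candidate G: M = 159 kN·m/kg
  candidate D: M = 93.4 kN·m/kg
  candidate V: M = 30.6 kN·m/kg
Candidate S ranks first.

candidate S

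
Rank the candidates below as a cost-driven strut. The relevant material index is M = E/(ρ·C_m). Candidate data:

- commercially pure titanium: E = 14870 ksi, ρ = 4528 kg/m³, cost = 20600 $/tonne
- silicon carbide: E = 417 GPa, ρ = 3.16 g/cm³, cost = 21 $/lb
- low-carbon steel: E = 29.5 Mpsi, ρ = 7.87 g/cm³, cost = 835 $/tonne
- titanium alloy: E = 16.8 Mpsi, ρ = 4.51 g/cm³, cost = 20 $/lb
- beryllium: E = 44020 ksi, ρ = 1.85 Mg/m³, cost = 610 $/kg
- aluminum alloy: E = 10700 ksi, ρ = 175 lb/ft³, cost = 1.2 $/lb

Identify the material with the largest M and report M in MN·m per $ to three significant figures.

Normalizing units and computing the index:
  commercially pure titanium: E = 102.5 GPa, ρ = 4528 kg/m³, cost = 20.60 $/kg
  silicon carbide: E = 417.0 GPa, ρ = 3160 kg/m³, cost = 46.30 $/kg
  low-carbon steel: E = 203.4 GPa, ρ = 7870 kg/m³, cost = 0.8350 $/kg
  titanium alloy: E = 115.8 GPa, ρ = 4510 kg/m³, cost = 44.09 $/kg
  beryllium: E = 303.5 GPa, ρ = 1850 kg/m³, cost = 610.0 $/kg
  aluminum alloy: E = 73.77 GPa, ρ = 2803 kg/m³, cost = 2.646 $/kg
  low-carbon steel: M = 31.0 MN·m per $
  aluminum alloy: M = 9.95 MN·m per $
  silicon carbide: M = 2.85 MN·m per $
  commercially pure titanium: M = 1.10 MN·m per $
  titanium alloy: M = 0.582 MN·m per $
  beryllium: M = 0.269 MN·m per $
The maximum is for low-carbon steel.

low-carbon steel, M = 31.0 MN·m per $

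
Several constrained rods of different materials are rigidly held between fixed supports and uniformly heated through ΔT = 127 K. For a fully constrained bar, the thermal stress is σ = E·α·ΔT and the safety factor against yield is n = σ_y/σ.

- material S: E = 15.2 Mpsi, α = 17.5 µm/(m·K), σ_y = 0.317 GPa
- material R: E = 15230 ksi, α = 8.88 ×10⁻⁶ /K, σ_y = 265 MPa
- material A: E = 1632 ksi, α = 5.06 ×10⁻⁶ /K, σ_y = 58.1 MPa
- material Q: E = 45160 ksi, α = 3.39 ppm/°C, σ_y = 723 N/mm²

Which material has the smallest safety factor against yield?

material S

In consistent units (E in GPa, α in ×10⁻⁶/K, σ_y in MPa):
  material S: E = 104.8, α = 17.5, σ_y = 317.0 → σ = 233 MPa, n = 1.36
  material R: E = 105.0, α = 8.88, σ_y = 265.0 → σ = 118 MPa, n = 2.24
  material A: E = 11.25, α = 5.06, σ_y = 58.10 → σ = 7.23 MPa, n = 8.03
  material Q: E = 311.4, α = 3.39, σ_y = 723.0 → σ = 134 MPa, n = 5.39
The minimum is material S at n = 1.36.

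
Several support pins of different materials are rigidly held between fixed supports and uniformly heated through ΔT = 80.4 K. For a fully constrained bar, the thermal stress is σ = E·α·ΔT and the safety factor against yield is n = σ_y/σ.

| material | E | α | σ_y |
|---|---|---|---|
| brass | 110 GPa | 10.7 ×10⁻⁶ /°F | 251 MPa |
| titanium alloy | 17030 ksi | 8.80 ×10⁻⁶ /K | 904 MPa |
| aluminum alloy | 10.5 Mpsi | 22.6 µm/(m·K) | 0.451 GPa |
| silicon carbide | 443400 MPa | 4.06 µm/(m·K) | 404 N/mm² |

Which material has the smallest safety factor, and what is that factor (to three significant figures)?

Converting E to GPa, α to ×10⁻⁶/K, σ_y to MPa, then σ and n for each:
  brass: E = 110.0, α = 19.3, σ_y = 251.0 → σ = 170 MPa, n = 1.47
  titanium alloy: E = 117.4, α = 8.80, σ_y = 904.0 → σ = 83.1 MPa, n = 10.9
  aluminum alloy: E = 72.39, α = 22.6, σ_y = 451.0 → σ = 132 MPa, n = 3.43
  silicon carbide: E = 443.4, α = 4.06, σ_y = 404.0 → σ = 145 MPa, n = 2.79
Brass has the lowest safety factor, n = 1.47.

brass, n = 1.47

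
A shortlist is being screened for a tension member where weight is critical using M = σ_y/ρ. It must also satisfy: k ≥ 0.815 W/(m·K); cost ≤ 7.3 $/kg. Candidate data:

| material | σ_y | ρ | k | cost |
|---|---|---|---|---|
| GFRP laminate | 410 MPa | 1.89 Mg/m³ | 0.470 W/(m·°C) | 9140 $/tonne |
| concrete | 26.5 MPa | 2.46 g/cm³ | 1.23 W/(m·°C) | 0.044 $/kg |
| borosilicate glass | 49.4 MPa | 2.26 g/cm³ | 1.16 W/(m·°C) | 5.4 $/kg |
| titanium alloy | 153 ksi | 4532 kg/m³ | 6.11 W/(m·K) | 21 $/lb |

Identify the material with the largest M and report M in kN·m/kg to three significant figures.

Screen on constraints: k ≥ 0.815 W/(m·K); cost ≤ 7.3 $/kg. Survivors: concrete, borosilicate glass.
Normalizing units and computing the index:
  concrete: σ_y = 26.50 MPa, ρ = 2460 kg/m³
  borosilicate glass: σ_y = 49.40 MPa, ρ = 2260 kg/m³
  borosilicate glass: M = 21.9 kN·m/kg
  concrete: M = 10.8 kN·m/kg
Borosilicate glass has the largest M.

borosilicate glass, M = 21.9 kN·m/kg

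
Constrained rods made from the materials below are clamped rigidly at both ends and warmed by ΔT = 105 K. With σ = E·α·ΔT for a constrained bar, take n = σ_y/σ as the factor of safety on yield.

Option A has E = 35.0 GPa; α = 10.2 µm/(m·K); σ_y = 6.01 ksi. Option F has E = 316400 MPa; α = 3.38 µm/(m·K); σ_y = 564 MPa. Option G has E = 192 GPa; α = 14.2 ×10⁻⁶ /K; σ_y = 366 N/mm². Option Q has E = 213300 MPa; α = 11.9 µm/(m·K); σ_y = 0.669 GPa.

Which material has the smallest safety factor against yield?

option A

With everything in SI (GPa, ×10⁻⁶/K, MPa):
  option A: E = 35.00, α = 10.2, σ_y = 41.44 → σ = 37.5 MPa, n = 1.11
  option F: E = 316.4, α = 3.38, σ_y = 564.0 → σ = 112 MPa, n = 5.02
  option G: E = 192.0, α = 14.2, σ_y = 366.0 → σ = 286 MPa, n = 1.28
  option Q: E = 213.3, α = 11.9, σ_y = 669.0 → σ = 267 MPa, n = 2.51
Option A has the lowest safety factor, n = 1.11.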